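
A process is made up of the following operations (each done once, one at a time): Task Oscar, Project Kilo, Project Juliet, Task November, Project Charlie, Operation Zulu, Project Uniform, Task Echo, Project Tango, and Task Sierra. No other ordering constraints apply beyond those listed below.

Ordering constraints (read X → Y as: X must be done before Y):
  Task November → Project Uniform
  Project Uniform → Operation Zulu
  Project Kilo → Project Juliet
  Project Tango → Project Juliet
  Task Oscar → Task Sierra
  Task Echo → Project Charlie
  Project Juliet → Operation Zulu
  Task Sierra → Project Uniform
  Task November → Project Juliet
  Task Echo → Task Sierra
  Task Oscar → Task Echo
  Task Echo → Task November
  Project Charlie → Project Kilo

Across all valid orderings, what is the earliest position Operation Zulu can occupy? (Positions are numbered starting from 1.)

10

Working backwards through the constraints from Operation Zulu, its full set of required predecessors is Task Oscar, Project Kilo, Project Juliet, Task November, Project Charlie, Project Uniform, Task Echo, Project Tango, Task Sierra — 9 of them.
With 9 mandatory predecessors, the earliest Operation Zulu can sit is position 9+1 = 10, and placing just those 9 first achieves it.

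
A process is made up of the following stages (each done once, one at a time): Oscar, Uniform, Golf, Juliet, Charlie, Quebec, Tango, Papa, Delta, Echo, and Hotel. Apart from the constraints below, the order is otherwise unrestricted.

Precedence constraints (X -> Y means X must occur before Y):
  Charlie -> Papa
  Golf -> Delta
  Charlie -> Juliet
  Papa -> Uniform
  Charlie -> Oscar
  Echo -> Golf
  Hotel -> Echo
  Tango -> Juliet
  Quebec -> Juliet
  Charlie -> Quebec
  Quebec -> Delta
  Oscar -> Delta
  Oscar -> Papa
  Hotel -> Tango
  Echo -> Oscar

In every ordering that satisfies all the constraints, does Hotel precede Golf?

Yes

Following the dependencies: Hotel → Echo → Golf.
That forces Hotel before Golf in every valid schedule.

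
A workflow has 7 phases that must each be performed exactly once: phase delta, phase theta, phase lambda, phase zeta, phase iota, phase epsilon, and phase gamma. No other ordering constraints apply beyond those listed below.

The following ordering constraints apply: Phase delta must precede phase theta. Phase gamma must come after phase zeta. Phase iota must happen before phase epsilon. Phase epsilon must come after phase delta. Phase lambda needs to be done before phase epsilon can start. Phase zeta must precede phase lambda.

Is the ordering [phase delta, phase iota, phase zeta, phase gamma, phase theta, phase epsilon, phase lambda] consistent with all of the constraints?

The sequence places phase epsilon ahead of phase lambda.
Since phase lambda is required before phase epsilon, the ordering is invalid.

No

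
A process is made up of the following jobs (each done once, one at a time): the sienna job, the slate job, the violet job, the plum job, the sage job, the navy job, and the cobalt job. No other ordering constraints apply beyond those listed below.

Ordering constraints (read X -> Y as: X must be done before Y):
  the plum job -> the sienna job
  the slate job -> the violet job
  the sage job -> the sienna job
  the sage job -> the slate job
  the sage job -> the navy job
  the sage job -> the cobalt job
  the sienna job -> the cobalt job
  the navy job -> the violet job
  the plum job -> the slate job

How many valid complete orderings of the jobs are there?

46

2 jobs have no prerequisites (the plum job, the sage job), so any of them could come first.
Counting all ways to extend the partial order to a total order gives 46.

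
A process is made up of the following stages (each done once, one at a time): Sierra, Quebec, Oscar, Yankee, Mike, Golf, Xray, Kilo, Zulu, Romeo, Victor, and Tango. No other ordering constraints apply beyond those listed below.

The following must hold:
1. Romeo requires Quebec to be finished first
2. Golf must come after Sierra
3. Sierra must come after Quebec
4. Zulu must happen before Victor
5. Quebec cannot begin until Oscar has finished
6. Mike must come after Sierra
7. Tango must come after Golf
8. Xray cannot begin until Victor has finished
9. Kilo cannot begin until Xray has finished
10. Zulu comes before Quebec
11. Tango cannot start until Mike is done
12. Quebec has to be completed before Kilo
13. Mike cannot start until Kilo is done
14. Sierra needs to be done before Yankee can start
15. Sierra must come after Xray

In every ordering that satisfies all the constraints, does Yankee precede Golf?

No

No chain of constraints connects Yankee to Golf in either direction.
A valid ordering placing Golf before Yankee exists, so the answer is no.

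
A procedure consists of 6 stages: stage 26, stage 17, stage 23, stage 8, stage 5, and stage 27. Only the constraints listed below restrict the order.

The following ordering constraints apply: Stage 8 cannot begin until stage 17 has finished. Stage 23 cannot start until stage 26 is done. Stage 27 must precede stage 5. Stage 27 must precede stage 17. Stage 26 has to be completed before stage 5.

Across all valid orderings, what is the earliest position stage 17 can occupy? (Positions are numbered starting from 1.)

Working backwards through the constraints from stage 17, its only required predecessor is stage 27.
So at minimum 1 stage comes before stage 17, putting stage 17 no earlier than position 2. That position is achievable by scheduling exactly that predecessor first.

2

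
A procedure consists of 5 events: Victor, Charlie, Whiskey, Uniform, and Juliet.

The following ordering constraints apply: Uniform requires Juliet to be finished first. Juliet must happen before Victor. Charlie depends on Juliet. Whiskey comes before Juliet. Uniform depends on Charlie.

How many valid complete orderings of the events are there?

Only Whiskey has no prerequisites, so it must go first.
Enumerating by repeatedly choosing an available event (one whose prerequisites are all placed) gives 3 distinct complete orderings.

3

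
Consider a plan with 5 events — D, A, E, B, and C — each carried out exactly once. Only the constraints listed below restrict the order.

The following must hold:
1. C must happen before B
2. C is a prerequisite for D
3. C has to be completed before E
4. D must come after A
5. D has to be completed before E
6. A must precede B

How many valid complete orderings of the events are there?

2 events have no prerequisites (A, C), so any of them could come first.
Systematically extending each partial ordering one event at a time and counting, there are 6 complete orderings.

6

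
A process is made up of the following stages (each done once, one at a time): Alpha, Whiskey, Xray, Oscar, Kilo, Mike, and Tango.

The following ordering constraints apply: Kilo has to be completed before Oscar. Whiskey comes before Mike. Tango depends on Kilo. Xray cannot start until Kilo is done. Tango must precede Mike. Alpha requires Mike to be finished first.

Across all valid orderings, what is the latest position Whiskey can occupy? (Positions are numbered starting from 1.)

5

Following every chain forward from Whiskey, the stages that must come later are Alpha, Mike — 2 of them.
So at least 2 stages follow Whiskey, putting Whiskey no later than position 5. That position is achievable by scheduling everything else first.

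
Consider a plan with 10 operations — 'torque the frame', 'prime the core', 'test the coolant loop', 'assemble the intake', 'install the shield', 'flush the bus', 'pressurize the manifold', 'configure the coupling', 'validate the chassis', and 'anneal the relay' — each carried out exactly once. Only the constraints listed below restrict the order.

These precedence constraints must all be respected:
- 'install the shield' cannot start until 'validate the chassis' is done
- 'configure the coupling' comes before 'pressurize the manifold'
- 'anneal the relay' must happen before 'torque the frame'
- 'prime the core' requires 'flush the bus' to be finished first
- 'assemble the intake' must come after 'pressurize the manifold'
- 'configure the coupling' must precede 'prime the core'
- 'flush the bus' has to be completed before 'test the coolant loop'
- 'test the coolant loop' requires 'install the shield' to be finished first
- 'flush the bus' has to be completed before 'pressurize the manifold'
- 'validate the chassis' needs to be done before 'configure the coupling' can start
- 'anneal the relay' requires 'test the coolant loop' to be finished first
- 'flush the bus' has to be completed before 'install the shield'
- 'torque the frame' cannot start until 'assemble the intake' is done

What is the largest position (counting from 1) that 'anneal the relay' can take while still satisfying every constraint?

9

Following the constraints forward from 'anneal the relay', its only required successor is 'torque the frame'.
So at least 1 operation follows 'anneal the relay', putting 'anneal the relay' no later than position 9. That position is achievable by scheduling everything else first.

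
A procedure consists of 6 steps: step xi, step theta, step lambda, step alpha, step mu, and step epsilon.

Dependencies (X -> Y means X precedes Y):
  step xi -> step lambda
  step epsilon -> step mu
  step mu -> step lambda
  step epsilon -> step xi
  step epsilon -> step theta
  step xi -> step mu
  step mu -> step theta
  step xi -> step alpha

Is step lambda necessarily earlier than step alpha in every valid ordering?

Step lambda and step alpha are not related by any chain of constraints.
A valid ordering placing step alpha before step lambda exists, so the answer is no.

No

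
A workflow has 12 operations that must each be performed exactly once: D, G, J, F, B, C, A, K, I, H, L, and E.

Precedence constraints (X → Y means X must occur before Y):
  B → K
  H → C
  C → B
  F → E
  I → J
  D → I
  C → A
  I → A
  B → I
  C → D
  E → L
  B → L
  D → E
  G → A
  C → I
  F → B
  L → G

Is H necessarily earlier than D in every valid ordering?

Yes

Following the dependencies: H → C → D.
So H must precede D in any valid ordering.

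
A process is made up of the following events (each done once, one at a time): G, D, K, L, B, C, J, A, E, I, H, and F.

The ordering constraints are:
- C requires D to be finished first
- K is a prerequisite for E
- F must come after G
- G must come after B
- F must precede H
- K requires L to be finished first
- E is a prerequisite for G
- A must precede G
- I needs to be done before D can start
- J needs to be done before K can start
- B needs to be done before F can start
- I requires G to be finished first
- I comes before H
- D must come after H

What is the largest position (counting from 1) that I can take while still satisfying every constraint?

9

Every event that must follow I has to come after it. Tracing all chains starting from I, those events are: D, C, H — 3 in total.
With 3 mandatory successors out of 12 events total, the latest slot for I is 12−3 = 9, and it's reachable by doing all non-successors before I.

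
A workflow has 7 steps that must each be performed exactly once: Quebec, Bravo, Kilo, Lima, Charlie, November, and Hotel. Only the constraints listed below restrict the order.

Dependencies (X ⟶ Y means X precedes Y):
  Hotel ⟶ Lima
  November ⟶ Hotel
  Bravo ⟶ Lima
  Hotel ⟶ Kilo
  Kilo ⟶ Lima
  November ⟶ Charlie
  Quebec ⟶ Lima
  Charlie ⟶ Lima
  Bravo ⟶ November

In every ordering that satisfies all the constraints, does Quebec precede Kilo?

No chain of constraints connects Quebec to Kilo in either direction.
A valid ordering placing Kilo before Quebec exists, so the answer is no.

No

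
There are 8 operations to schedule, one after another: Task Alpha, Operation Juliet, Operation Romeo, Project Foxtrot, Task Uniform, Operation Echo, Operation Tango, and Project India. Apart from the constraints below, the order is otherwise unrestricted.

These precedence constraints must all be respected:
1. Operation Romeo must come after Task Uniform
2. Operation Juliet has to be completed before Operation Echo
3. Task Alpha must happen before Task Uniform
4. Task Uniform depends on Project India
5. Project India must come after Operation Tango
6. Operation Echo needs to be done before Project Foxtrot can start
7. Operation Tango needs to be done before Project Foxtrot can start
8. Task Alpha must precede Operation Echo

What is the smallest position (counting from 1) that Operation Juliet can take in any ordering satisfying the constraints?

No constraint forces any other operation before Operation Juliet, so it can be placed first.

1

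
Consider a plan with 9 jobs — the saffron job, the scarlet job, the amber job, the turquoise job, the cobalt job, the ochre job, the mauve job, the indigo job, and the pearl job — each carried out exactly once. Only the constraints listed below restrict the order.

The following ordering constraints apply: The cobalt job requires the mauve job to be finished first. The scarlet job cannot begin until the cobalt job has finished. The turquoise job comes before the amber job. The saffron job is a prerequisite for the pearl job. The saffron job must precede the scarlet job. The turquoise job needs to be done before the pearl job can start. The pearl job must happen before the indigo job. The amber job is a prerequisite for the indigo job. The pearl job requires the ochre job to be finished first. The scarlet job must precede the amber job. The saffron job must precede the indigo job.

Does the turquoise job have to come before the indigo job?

Yes

Tracing the constraints gives a chain: the turquoise job → the pearl job → the indigo job.
So the turquoise job must precede the indigo job in any valid ordering.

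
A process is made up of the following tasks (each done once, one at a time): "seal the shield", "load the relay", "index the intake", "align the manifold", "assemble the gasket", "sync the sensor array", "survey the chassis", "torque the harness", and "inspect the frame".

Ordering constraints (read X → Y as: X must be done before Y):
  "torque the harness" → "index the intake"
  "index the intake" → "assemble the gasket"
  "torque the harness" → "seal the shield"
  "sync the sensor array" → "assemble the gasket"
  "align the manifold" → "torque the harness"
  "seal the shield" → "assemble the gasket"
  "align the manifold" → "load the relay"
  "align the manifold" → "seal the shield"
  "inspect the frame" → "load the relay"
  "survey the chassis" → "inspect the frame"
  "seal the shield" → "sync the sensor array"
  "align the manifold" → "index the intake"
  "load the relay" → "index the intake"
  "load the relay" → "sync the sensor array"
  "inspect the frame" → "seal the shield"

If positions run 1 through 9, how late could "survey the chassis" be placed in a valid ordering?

3

The tasks that are forced after "survey the chassis", directly or by a chain of constraints, are "seal the shield", "load the relay", "index the intake", "assemble the gasket", "sync the sensor array", "inspect the frame". That's 6 tasks.
With 6 mandatory successors out of 9 tasks total, the latest slot for "survey the chassis" is 9−6 = 3, and it's reachable by doing all non-successors before "survey the chassis".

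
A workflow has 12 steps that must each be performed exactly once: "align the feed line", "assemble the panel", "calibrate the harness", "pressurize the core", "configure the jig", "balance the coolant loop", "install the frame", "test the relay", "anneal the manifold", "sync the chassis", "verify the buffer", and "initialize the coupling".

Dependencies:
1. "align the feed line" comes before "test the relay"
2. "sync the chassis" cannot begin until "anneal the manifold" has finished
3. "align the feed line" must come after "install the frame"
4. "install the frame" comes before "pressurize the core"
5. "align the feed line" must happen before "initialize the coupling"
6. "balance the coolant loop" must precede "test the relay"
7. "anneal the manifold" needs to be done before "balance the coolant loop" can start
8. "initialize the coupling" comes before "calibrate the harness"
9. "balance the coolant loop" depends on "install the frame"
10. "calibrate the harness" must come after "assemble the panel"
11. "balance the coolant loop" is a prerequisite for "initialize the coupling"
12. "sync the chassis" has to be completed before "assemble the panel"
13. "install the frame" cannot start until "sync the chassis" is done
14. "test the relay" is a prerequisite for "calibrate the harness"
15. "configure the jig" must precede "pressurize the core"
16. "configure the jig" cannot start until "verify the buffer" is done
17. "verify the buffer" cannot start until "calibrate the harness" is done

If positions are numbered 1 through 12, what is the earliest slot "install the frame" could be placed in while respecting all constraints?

Every step that must precede "install the frame" has to come before it. Tracing all chains that end at "install the frame", those steps are: "anneal the manifold", "sync the chassis" — 2 in total.
So at minimum 2 steps come before "install the frame", putting "install the frame" no earlier than position 3. That position is achievable by scheduling exactly those predecessors first.

3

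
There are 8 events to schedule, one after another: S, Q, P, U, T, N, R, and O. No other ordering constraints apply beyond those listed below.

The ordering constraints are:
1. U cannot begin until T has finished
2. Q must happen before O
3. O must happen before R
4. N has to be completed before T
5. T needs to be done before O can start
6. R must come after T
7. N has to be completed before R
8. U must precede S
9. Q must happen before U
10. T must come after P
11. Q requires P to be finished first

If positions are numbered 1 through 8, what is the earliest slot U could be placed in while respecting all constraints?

The events that are forced before U, directly or transitively, are Q, P, T, N. That's 4 events.
With 4 mandatory predecessors, the earliest U can sit is position 4+1 = 5, and placing just those 4 first achieves it.

5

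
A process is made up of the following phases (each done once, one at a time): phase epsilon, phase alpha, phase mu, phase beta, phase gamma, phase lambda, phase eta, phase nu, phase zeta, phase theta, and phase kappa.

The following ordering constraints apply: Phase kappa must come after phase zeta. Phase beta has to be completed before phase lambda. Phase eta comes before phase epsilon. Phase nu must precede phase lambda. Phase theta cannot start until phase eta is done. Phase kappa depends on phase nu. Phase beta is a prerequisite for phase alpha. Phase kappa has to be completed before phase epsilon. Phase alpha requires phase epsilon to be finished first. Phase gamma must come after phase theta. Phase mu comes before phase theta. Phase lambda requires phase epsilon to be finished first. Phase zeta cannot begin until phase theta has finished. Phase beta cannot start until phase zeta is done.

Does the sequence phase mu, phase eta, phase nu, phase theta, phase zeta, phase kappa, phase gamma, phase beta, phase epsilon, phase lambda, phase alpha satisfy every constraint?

Checking each listed constraint against this order: for instance, phase eta is in position 2 and phase epsilon in position 9, so that constraint holds — and the remaining constraints check out the same way.

Yes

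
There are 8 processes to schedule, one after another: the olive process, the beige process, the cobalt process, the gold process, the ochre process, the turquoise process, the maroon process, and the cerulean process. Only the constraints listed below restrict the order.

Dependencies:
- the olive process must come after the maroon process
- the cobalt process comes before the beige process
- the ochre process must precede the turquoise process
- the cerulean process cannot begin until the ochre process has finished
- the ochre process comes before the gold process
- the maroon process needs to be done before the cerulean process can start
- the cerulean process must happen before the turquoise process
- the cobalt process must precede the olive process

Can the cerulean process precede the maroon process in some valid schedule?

There is a dependency chain the maroon process → the cerulean process, so the cerulean process always comes after the maroon process.
So no valid ordering can have the cerulean process before the maroon process.

No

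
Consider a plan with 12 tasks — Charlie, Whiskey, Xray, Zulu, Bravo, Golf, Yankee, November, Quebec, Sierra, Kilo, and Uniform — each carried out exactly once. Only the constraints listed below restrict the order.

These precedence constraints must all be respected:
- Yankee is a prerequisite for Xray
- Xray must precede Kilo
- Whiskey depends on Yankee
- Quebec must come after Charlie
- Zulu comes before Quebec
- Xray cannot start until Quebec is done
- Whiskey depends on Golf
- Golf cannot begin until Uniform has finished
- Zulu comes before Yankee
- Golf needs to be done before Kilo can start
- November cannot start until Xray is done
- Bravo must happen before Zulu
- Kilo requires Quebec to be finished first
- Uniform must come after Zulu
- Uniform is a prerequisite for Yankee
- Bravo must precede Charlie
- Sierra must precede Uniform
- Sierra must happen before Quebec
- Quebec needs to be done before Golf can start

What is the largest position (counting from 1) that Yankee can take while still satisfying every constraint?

8

Every task that must follow Yankee has to come after it. Tracing all chains starting from Yankee, those tasks are: Whiskey, Xray, November, Kilo — 4 in total.
So at least 4 tasks follow Yankee, putting Yankee no later than position 8. That position is achievable by scheduling everything else first.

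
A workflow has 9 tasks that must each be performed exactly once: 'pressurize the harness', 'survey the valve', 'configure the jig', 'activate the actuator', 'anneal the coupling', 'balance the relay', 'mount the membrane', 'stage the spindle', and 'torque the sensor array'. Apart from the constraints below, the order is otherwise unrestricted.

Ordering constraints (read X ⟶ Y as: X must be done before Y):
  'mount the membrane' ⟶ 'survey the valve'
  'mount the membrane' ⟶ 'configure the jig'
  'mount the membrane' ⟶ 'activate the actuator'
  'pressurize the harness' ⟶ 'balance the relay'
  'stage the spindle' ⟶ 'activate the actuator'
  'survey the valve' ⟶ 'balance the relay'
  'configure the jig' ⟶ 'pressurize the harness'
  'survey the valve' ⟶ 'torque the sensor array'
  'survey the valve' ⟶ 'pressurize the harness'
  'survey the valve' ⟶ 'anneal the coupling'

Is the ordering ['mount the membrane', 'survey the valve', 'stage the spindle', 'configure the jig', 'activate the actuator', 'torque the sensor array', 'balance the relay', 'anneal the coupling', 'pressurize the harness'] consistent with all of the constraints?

Here 'pressurize the harness' comes after 'balance the relay'.
Since 'pressurize the harness' is required before 'balance the relay', the ordering is invalid.

No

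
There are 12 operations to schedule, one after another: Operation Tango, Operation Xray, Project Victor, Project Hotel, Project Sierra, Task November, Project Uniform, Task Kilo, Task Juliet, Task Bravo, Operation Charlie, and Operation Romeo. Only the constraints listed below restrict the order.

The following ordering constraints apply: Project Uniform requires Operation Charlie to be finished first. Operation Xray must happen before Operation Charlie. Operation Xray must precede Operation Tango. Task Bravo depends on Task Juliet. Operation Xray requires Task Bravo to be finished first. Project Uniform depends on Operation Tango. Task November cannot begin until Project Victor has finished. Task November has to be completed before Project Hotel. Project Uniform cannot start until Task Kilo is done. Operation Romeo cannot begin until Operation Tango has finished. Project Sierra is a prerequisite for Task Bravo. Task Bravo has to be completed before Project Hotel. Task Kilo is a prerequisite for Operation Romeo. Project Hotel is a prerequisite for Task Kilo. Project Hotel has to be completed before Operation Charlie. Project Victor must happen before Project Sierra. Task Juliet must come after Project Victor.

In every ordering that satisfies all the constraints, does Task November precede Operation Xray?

Task November and Operation Xray are not related by any chain of constraints.
So Task November can come before Operation Xray or after — it is not forced.

No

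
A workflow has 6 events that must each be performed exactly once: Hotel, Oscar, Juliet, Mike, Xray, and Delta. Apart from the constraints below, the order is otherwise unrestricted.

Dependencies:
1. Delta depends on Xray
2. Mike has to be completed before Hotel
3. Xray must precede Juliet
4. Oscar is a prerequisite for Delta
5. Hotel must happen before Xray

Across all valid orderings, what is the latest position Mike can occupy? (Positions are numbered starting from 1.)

Every event that must follow Mike has to come after it. Tracing all chains starting from Mike, those events are: Hotel, Juliet, Xray, Delta — 4 in total.
With 4 mandatory successors out of 6 events total, the latest slot for Mike is 6−4 = 2, and it's reachable by doing all non-successors before Mike.

2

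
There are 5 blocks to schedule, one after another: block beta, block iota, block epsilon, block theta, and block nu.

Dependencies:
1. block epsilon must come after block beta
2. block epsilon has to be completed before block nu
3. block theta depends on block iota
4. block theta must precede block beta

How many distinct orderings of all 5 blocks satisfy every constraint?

Block iota is the only block with nothing required before it, so every ordering starts there.
Every block is then forced in turn, so only 1 complete ordering is consistent with the constraints.

1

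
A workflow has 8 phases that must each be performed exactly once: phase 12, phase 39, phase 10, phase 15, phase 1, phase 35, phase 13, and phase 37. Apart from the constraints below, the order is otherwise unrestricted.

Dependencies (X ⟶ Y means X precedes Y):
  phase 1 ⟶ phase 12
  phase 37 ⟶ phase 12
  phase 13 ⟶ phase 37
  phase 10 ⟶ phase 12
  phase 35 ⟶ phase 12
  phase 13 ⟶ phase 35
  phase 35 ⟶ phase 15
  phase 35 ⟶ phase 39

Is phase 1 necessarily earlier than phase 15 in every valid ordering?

No chain of constraints connects phase 1 to phase 15 in either direction.
There exist valid orderings with phase 15 before phase 1, so phase 1 is not required to come first.

No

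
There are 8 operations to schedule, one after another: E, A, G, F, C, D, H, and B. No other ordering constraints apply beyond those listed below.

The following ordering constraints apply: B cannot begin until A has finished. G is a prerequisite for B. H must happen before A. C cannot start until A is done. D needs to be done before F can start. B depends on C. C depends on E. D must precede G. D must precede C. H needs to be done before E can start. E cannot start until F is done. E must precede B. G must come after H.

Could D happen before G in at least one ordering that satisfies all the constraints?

Yes

D is actually forced before G by the constraints, so certainly some valid ordering has D first.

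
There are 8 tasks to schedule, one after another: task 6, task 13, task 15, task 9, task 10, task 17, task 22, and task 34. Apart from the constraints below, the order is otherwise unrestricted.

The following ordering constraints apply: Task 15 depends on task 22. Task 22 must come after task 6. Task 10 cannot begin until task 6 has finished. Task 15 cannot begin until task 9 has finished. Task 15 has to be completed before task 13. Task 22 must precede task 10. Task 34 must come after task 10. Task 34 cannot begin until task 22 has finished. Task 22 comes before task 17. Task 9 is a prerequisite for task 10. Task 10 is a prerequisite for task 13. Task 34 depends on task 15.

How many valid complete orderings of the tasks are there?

2 tasks have no prerequisites (task 6, task 9), so any of them could come first.
Enumerating by repeatedly choosing an available task (one whose prerequisites are all placed) gives 64 distinct complete orderings.

64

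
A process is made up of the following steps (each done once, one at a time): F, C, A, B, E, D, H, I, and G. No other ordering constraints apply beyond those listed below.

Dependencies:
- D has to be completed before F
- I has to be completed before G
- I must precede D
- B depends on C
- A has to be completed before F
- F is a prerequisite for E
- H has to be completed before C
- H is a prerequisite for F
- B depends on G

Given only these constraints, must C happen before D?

C and D are not related by any chain of constraints.
There exist valid orderings with D before C, so C is not required to come first.

No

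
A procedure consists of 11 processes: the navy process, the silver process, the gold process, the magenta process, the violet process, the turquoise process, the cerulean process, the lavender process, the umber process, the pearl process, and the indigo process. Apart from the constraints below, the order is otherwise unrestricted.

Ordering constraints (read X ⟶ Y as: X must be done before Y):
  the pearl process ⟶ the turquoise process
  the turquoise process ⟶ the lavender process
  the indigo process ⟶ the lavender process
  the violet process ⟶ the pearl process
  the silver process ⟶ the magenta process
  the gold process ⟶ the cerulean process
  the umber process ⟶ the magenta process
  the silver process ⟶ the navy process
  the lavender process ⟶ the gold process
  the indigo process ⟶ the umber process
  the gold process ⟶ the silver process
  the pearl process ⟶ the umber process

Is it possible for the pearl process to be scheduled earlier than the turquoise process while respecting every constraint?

Yes

The pearl process is actually forced before the turquoise process by the constraints, so certainly some valid ordering has the pearl process first.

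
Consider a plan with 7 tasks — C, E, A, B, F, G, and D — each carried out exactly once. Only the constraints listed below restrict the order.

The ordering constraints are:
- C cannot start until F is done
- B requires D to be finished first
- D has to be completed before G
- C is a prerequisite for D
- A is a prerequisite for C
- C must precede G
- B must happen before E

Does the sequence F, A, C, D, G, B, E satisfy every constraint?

Yes

Checking each listed constraint against this order: for instance, D is in position 4 and B in position 6, so that constraint holds — and the remaining constraints check out the same way.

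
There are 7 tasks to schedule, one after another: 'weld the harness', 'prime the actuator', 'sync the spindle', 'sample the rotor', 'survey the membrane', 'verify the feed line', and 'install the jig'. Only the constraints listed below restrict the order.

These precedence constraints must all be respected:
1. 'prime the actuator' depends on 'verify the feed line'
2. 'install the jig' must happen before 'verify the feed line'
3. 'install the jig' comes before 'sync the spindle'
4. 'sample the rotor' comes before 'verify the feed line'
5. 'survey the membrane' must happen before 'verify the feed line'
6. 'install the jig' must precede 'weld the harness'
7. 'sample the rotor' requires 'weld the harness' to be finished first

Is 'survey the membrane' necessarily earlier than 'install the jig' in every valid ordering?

Nothing in the constraints links 'survey the membrane' and 'install the jig'; they are unordered relative to each other.
There exist valid orderings with 'install the jig' before 'survey the membrane', so 'survey the membrane' is not required to come first.

No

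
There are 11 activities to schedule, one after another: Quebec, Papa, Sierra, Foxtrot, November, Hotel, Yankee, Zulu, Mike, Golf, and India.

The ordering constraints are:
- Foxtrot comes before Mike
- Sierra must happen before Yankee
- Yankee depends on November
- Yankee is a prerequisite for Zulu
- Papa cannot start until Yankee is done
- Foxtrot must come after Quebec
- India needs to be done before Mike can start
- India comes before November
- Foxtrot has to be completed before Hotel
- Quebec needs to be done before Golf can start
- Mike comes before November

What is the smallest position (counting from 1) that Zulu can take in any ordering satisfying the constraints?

8

The activities that are forced before Zulu, directly or transitively, are Quebec, Sierra, Foxtrot, November, Yankee, Mike, India. That's 7 activities.
With 7 mandatory predecessors, the earliest Zulu can sit is position 7+1 = 8, and placing just those 7 first achieves it.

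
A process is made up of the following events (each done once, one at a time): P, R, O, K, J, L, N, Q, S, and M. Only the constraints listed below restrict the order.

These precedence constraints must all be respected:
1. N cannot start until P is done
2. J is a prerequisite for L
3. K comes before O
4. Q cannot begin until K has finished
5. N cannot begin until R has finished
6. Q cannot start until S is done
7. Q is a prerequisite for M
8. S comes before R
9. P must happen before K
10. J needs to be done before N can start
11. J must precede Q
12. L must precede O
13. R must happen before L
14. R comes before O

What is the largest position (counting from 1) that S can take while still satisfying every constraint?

The events that are forced after S, directly or by a chain of constraints, are R, O, L, N, Q, M. That's 6 events.
So at least 6 events follow S, putting S no later than position 4. That position is achievable by scheduling everything else first.

4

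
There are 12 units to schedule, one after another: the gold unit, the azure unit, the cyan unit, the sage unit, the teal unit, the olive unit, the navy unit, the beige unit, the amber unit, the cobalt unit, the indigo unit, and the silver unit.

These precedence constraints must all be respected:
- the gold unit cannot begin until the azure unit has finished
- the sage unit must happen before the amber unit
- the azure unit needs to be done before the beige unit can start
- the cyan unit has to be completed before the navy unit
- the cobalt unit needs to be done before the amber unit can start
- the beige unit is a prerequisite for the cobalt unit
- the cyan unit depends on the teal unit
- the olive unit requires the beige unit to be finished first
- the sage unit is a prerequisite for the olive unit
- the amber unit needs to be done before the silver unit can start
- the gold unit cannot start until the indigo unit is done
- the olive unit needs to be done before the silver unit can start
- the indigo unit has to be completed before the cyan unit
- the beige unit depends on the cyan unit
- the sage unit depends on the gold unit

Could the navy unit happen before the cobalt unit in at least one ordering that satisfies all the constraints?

Yes

The constraints leave the navy unit and the cobalt unit unordered relative to each other; nothing requires the cobalt unit earlier.
That means at least one valid schedule has the navy unit before the cobalt unit.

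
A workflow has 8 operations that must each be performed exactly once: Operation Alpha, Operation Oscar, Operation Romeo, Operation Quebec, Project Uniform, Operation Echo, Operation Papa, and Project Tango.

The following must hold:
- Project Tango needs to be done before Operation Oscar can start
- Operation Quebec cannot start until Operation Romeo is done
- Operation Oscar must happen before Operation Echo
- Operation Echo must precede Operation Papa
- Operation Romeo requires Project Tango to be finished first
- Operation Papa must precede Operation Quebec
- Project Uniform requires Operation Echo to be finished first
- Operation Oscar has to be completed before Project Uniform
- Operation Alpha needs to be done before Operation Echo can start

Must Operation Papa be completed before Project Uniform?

No

Nothing in the constraints links Operation Papa and Project Uniform; they are unordered relative to each other.
A valid ordering placing Project Uniform before Operation Papa exists, so the answer is no.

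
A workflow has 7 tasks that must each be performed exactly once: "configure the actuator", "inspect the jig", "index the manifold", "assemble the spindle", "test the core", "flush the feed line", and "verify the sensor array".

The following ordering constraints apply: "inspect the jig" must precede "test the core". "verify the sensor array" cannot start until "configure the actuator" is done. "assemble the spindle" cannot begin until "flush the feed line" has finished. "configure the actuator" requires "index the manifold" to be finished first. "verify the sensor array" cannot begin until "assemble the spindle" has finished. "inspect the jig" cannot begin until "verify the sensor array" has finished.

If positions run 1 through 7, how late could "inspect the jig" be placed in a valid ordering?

6

The only task forced after "inspect the jig" (directly or by a chain) is "test the core".
With 1 mandatory successor out of 7 tasks total, the latest slot for "inspect the jig" is 7−1 = 6, and it's reachable by doing all non-successors before "inspect the jig".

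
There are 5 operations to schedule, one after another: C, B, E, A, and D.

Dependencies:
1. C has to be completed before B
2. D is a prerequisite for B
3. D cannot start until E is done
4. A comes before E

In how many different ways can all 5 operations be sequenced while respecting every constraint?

The operations with no prerequisites are C, A; any of them can be placed first.
Enumerating by repeatedly choosing an available operation (one whose prerequisites are all placed) gives 4 distinct complete orderings.

4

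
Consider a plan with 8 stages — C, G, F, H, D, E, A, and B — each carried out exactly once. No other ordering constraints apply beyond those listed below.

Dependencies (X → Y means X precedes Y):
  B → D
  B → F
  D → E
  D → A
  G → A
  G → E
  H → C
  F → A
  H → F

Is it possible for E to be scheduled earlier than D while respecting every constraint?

Following D → E, D must precede E in every valid ordering.
So no valid ordering can have E before D.

No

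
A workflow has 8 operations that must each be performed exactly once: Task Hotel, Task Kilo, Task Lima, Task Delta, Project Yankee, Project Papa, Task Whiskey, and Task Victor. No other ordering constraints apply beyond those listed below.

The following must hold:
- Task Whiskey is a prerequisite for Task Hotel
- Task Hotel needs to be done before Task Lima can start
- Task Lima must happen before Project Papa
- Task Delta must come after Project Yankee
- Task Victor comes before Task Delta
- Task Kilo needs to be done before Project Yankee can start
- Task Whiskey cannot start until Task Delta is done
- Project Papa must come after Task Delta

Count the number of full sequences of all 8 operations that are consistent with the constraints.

The operations with no prerequisites are Task Kilo, Task Victor; any of them can be placed first.
Counting all ways to extend the partial order to a total order gives 3.

3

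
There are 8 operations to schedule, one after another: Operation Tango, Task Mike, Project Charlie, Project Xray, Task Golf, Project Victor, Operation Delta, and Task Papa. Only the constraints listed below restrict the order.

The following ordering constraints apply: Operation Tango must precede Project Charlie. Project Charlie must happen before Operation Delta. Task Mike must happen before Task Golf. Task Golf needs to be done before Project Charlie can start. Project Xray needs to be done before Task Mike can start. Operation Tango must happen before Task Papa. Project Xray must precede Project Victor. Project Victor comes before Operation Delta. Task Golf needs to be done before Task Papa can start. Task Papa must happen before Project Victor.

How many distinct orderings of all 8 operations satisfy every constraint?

The operations with no prerequisites are Operation Tango, Project Xray; any of them can be placed first.
Enumerating by repeatedly choosing an available operation (one whose prerequisites are all placed) gives 12 distinct complete orderings.

12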